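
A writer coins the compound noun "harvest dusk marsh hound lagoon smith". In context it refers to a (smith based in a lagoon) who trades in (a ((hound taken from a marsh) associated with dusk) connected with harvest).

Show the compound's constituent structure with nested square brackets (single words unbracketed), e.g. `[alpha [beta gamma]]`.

Overall it is a kind of smith (specifically "lagoon smith"); the modifier is "harvest dusk marsh hound".
"harvest dusk marsh hound" → head "hound" (specifically "dusk marsh hound"), modifier "harvest".
"dusk marsh hound" → head "hound" (specifically "marsh hound"), modifier "dusk".
"marsh hound" → head "hound", modifier "marsh".
"lagoon smith" → head "smith", modifier "lagoon".
Putting it together: [[harvest [dusk [marsh hound]]] [lagoon smith]].

[[harvest [dusk [marsh hound]]] [lagoon smith]]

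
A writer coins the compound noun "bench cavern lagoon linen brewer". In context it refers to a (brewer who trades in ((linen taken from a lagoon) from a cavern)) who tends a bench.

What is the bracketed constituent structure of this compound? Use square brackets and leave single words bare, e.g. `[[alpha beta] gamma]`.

[bench [[cavern [lagoon linen]] brewer]]

Whole compound: head "brewer" (specifically "cavern lagoon linen brewer"), modifier "bench".
Inside "cavern lagoon linen brewer": head "brewer", modifier "cavern lagoon linen".
Inside "cavern lagoon linen": head "linen" (specifically "lagoon linen"), modifier "cavern".
Inside "lagoon linen": head "linen", modifier "lagoon".
Putting it together: [bench [[cavern [lagoon linen]] brewer]].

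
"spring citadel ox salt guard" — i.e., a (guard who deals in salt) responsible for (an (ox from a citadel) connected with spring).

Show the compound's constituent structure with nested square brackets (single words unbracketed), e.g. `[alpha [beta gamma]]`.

[[spring [citadel ox]] [salt guard]]

Whole compound: head "guard" (specifically "salt guard"), modifier "spring citadel ox".
Inside "spring citadel ox": head "ox" (specifically "citadel ox"), modifier "spring".
Inside "citadel ox": head "ox", modifier "citadel".
Inside "salt guard": head "guard", modifier "salt".
Assembled: [[spring [citadel ox]] [salt guard]].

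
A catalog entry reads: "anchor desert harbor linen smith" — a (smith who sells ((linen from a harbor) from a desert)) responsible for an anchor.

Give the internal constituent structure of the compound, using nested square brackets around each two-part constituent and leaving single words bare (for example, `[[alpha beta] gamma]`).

[anchor [[desert [harbor linen]] smith]]

Overall it is a kind of smith (specifically "desert harbor linen smith"); the modifier is "anchor".
Inside "desert harbor linen smith": head "smith", modifier "desert harbor linen".
Inside "desert harbor linen": head "linen" (specifically "harbor linen"), modifier "desert".
Inside "harbor linen": head "linen", modifier "harbor".
Putting it together: [anchor [[desert [harbor linen]] smith]].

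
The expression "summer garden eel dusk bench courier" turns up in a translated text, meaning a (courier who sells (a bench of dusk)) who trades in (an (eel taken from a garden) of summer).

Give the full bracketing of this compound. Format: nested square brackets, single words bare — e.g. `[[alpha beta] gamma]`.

[[summer [garden eel]] [[dusk bench] courier]]

Whole compound: head "courier" (specifically "dusk bench courier"), modifier "summer garden eel".
Inside "summer garden eel": head "eel" (specifically "garden eel"), modifier "summer".
Inside "garden eel": head "eel", modifier "garden".
Inside "dusk bench courier": head "courier", modifier "dusk bench".
Inside "dusk bench": head "bench", modifier "dusk".
Assembled: [[summer [garden eel]] [[dusk bench] courier]].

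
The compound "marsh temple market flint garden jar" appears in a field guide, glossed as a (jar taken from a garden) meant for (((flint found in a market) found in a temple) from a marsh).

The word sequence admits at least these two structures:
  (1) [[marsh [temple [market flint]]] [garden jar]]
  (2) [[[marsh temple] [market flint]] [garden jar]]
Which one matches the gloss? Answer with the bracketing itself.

[[marsh [temple [market flint]]] [garden jar]]

The paraphrase's head is the "jar" part ("garden jar"); its modifier is "marsh temple market flint".
That top-level split, carried through the inner groups, gives [[marsh [temple [market flint]]] [garden jar]].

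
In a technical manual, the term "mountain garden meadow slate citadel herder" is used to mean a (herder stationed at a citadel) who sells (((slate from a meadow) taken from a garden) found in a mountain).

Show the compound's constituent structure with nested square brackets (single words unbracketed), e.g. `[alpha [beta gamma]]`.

[[mountain [garden [meadow slate]]] [citadel herder]]

The outermost head in the paraphrase is "herder" (specifically "citadel herder"), modified by "mountain garden meadow slate".
"mountain garden meadow slate" → head "slate" (specifically "garden meadow slate"), modifier "mountain".
"garden meadow slate" → head "slate" (specifically "meadow slate"), modifier "garden".
"meadow slate" → head "slate", modifier "meadow".
"citadel herder" → head "herder", modifier "citadel".
Assembled: [[mountain [garden [meadow slate]]] [citadel herder]].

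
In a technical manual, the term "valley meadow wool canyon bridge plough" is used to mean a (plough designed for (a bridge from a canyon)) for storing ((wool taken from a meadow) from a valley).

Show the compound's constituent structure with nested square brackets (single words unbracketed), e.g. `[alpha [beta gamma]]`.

[[valley [meadow wool]] [[canyon bridge] plough]]

At the top level: head "plough" (specifically "canyon bridge plough"); modifier "valley meadow wool".
"valley meadow wool" → head "wool" (specifically "meadow wool"), modifier "valley".
"meadow wool" → head "wool", modifier "meadow".
"canyon bridge plough" → head "plough", modifier "canyon bridge".
"canyon bridge" → head "bridge", modifier "canyon".
Putting it together: [[valley [meadow wool]] [[canyon bridge] plough]].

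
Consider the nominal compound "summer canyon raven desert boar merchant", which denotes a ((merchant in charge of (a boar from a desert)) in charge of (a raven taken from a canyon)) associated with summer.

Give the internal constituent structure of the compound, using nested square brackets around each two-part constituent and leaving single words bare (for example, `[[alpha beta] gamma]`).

[summer [[canyon raven] [[desert boar] merchant]]]

At the top level: head "merchant" (specifically "canyon raven desert boar merchant"); modifier "summer".
Within "canyon raven desert boar merchant", the head is "merchant" (specifically "desert boar merchant") and the modifier is "canyon raven".
Within "canyon raven", the head is "raven" and the modifier is "canyon".
Within "desert boar merchant", the head is "merchant" and the modifier is "desert boar".
Within "desert boar", the head is "boar" and the modifier is "desert".
Assembled: [summer [[canyon raven] [[desert boar] merchant]]].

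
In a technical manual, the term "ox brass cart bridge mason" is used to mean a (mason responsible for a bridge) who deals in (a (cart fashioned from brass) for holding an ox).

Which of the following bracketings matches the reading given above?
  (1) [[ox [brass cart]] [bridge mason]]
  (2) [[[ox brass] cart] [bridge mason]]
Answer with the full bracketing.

[[ox [brass cart]] [bridge mason]]

The paraphrase's head is the "mason" part ("bridge mason"); its modifier is "ox brass cart".
That top-level split, carried through the inner groups, gives [[ox [brass cart]] [bridge mason]].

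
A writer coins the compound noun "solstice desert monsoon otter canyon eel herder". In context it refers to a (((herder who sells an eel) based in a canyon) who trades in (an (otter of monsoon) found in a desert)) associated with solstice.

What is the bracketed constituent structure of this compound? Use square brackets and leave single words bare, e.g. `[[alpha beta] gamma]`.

At the top level: head "herder" (specifically "desert monsoon otter canyon eel herder"); modifier "solstice".
"desert monsoon otter canyon eel herder" → head "herder" (specifically "canyon eel herder"), modifier "desert monsoon otter".
"desert monsoon otter" → head "otter" (specifically "monsoon otter"), modifier "desert".
"monsoon otter" → head "otter", modifier "monsoon".
"canyon eel herder" → head "herder" (specifically "eel herder"), modifier "canyon".
"eel herder" → head "herder", modifier "eel".
Putting it together: [solstice [[desert [monsoon otter]] [canyon [eel herder]]]].

[solstice [[desert [monsoon otter]] [canyon [eel herder]]]]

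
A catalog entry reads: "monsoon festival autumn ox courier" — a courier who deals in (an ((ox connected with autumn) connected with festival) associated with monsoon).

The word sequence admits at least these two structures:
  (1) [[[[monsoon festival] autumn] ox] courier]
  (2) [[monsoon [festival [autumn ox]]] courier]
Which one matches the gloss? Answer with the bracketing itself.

[[monsoon [festival [autumn ox]]] courier]

The paraphrase's head is the "courier" part ("courier"); its modifier is "monsoon festival autumn ox".
That top-level split, carried through the inner groups, gives [[monsoon [festival [autumn ox]]] courier].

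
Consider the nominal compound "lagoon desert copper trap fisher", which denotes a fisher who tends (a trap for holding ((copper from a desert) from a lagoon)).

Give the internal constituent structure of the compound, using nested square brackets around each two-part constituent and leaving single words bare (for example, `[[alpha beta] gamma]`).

The outermost head in the paraphrase is "fisher", modified by "lagoon desert copper trap".
Within "lagoon desert copper trap", the head is "trap" and the modifier is "lagoon desert copper".
Within "lagoon desert copper", the head is "copper" (specifically "desert copper") and the modifier is "lagoon".
Within "desert copper", the head is "copper" and the modifier is "desert".
So the structure is [[[lagoon [desert copper]] trap] fisher].

[[[lagoon [desert copper]] trap] fisher]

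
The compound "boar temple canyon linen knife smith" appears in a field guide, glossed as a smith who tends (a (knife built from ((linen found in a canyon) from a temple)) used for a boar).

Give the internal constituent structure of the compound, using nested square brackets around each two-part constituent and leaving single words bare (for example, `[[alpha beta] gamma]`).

[[boar [[temple [canyon linen]] knife]] smith]

The outermost head in the paraphrase is "smith", modified by "boar temple canyon linen knife".
Within "boar temple canyon linen knife", the head is "knife" (specifically "temple canyon linen knife") and the modifier is "boar".
Within "temple canyon linen knife", the head is "knife" and the modifier is "temple canyon linen".
Within "temple canyon linen", the head is "linen" (specifically "canyon linen") and the modifier is "temple".
Within "canyon linen", the head is "linen" and the modifier is "canyon".
Assembled: [[boar [[temple [canyon linen]] knife]] smith].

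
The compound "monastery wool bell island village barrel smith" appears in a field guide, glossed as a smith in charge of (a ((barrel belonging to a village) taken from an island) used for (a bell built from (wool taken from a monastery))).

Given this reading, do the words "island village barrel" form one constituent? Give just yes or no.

yes

The paraphrase groups the words so that "island village barrel" is one unit: it corresponds to a single parenthesized sub-phrase.
The full structure is [[[[monastery wool] bell] [island [village barrel]]] smith], in which [island village barrel] is a constituent.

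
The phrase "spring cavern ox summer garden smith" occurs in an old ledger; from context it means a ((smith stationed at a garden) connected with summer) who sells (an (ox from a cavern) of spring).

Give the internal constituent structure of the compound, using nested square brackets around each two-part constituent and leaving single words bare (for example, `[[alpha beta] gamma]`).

At the top level: head "smith" (specifically "summer garden smith"); modifier "spring cavern ox".
Within "spring cavern ox", the head is "ox" (specifically "cavern ox") and the modifier is "spring".
Within "cavern ox", the head is "ox" and the modifier is "cavern".
Within "summer garden smith", the head is "smith" (specifically "garden smith") and the modifier is "summer".
Within "garden smith", the head is "smith" and the modifier is "garden".
Assembled: [[spring [cavern ox]] [summer [garden smith]]].

[[spring [cavern ox]] [summer [garden smith]]]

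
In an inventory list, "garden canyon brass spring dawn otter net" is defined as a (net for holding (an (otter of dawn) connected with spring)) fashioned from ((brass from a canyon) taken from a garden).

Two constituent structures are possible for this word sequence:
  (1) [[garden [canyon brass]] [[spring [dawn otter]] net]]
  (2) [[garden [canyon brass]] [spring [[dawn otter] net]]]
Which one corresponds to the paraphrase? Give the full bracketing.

The paraphrase's head is the "net" part ("spring dawn otter net"); its modifier is "garden canyon brass".
That top-level split, carried through the inner groups, gives [[garden [canyon brass]] [[spring [dawn otter]] net]].

[[garden [canyon brass]] [[spring [dawn otter]] net]]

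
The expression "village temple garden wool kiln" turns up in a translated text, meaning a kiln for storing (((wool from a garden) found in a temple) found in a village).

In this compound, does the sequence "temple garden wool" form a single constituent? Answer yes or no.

The paraphrase groups the words so that "temple garden wool" is one unit: it corresponds to a single parenthesized sub-phrase.
The full structure is [[village [temple [garden wool]]] kiln], in which [temple garden wool] is a constituent.

yes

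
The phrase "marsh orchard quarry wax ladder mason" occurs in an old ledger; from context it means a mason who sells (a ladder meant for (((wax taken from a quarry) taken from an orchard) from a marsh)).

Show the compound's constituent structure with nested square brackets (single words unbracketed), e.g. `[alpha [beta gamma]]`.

Overall it is a kind of mason; the modifier is "marsh orchard quarry wax ladder".
Within "marsh orchard quarry wax ladder", the head is "ladder" and the modifier is "marsh orchard quarry wax".
Within "marsh orchard quarry wax", the head is "wax" (specifically "orchard quarry wax") and the modifier is "marsh".
Within "orchard quarry wax", the head is "wax" (specifically "quarry wax") and the modifier is "orchard".
Within "quarry wax", the head is "wax" and the modifier is "quarry".
Putting it together: [[[marsh [orchard [quarry wax]]] ladder] mason].

[[[marsh [orchard [quarry wax]]] ladder] mason]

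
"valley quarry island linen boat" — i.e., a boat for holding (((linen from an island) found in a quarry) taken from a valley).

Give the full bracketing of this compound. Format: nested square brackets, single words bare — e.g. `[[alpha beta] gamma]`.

[[valley [quarry [island linen]]] boat]

The outermost head in the paraphrase is "boat", modified by "valley quarry island linen".
Inside "valley quarry island linen": head "linen" (specifically "quarry island linen"), modifier "valley".
Inside "quarry island linen": head "linen" (specifically "island linen"), modifier "quarry".
Inside "island linen": head "linen", modifier "island".
So the structure is [[valley [quarry [island linen]]] boat].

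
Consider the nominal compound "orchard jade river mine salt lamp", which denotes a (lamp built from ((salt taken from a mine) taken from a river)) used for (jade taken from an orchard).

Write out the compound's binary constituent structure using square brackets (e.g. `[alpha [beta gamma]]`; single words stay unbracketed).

Overall it is a kind of lamp (specifically "river mine salt lamp"); the modifier is "orchard jade".
"orchard jade" → head "jade", modifier "orchard".
"river mine salt lamp" → head "lamp", modifier "river mine salt".
"river mine salt" → head "salt" (specifically "mine salt"), modifier "river".
"mine salt" → head "salt", modifier "mine".
Assembled: [[orchard jade] [[river [mine salt]] lamp]].

[[orchard jade] [[river [mine salt]] lamp]]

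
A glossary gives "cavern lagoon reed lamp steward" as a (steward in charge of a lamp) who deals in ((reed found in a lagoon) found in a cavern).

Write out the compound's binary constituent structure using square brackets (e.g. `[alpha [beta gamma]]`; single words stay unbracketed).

At the top level: head "steward" (specifically "lamp steward"); modifier "cavern lagoon reed".
"cavern lagoon reed" → head "reed" (specifically "lagoon reed"), modifier "cavern".
"lagoon reed" → head "reed", modifier "lagoon".
"lamp steward" → head "steward", modifier "lamp".
So the structure is [[cavern [lagoon reed]] [lamp steward]].

[[cavern [lagoon reed]] [lamp steward]]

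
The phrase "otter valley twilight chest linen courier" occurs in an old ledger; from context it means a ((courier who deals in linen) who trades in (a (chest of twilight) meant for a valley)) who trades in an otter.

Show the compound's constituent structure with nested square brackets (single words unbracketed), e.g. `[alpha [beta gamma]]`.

[otter [[valley [twilight chest]] [linen courier]]]

The outermost head in the paraphrase is "courier" (specifically "valley twilight chest linen courier"), modified by "otter".
"valley twilight chest linen courier" → head "courier" (specifically "linen courier"), modifier "valley twilight chest".
"valley twilight chest" → head "chest" (specifically "twilight chest"), modifier "valley".
"twilight chest" → head "chest", modifier "twilight".
"linen courier" → head "courier", modifier "linen".
So the structure is [otter [[valley [twilight chest]] [linen courier]]].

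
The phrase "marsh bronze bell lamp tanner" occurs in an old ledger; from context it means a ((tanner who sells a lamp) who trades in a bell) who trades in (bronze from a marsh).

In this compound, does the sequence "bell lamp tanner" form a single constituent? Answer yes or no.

yes

The paraphrase groups the words so that "bell lamp tanner" is one unit: it corresponds to a single parenthesized sub-phrase.
The full structure is [[marsh bronze] [bell [lamp tanner]]], in which [bell lamp tanner] is a constituent.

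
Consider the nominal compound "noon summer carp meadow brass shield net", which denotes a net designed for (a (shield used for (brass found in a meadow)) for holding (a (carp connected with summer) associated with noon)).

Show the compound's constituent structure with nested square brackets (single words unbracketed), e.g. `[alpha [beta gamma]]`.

At the top level: head "net"; modifier "noon summer carp meadow brass shield".
"noon summer carp meadow brass shield" → head "shield" (specifically "meadow brass shield"), modifier "noon summer carp".
"noon summer carp" → head "carp" (specifically "summer carp"), modifier "noon".
"summer carp" → head "carp", modifier "summer".
"meadow brass shield" → head "shield", modifier "meadow brass".
"meadow brass" → head "brass", modifier "meadow".
So the structure is [[[noon [summer carp]] [[meadow brass] shield]] net].

[[[noon [summer carp]] [[meadow brass] shield]] net]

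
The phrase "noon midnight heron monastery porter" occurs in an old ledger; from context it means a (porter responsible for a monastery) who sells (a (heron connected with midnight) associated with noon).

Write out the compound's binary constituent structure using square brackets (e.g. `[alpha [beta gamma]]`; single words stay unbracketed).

[[noon [midnight heron]] [monastery porter]]

Whole compound: head "porter" (specifically "monastery porter"), modifier "noon midnight heron".
"noon midnight heron" → head "heron" (specifically "midnight heron"), modifier "noon".
"midnight heron" → head "heron", modifier "midnight".
"monastery porter" → head "porter", modifier "monastery".
So the structure is [[noon [midnight heron]] [monastery porter]].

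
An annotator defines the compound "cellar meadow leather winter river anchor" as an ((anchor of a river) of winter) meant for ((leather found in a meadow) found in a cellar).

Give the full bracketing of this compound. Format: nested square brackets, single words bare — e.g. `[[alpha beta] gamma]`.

Overall it is a kind of anchor (specifically "winter river anchor"); the modifier is "cellar meadow leather".
Within "cellar meadow leather", the head is "leather" (specifically "meadow leather") and the modifier is "cellar".
Within "meadow leather", the head is "leather" and the modifier is "meadow".
Within "winter river anchor", the head is "anchor" (specifically "river anchor") and the modifier is "winter".
Within "river anchor", the head is "anchor" and the modifier is "river".
Putting it together: [[cellar [meadow leather]] [winter [river anchor]]].

[[cellar [meadow leather]] [winter [river anchor]]]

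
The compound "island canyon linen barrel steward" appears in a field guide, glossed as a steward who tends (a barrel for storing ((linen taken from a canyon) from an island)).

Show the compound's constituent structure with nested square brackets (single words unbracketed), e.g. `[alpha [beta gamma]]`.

Whole compound: head "steward", modifier "island canyon linen barrel".
"island canyon linen barrel" → head "barrel", modifier "island canyon linen".
"island canyon linen" → head "linen" (specifically "canyon linen"), modifier "island".
"canyon linen" → head "linen", modifier "canyon".
Putting it together: [[[island [canyon linen]] barrel] steward].

[[[island [canyon linen]] barrel] steward]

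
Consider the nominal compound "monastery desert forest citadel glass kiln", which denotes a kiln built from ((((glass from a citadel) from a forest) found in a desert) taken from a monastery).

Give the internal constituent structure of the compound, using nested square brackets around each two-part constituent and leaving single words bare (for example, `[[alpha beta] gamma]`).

The outermost head in the paraphrase is "kiln", modified by "monastery desert forest citadel glass".
Within "monastery desert forest citadel glass", the head is "glass" (specifically "desert forest citadel glass") and the modifier is "monastery".
Within "desert forest citadel glass", the head is "glass" (specifically "forest citadel glass") and the modifier is "desert".
Within "forest citadel glass", the head is "glass" (specifically "citadel glass") and the modifier is "forest".
Within "citadel glass", the head is "glass" and the modifier is "citadel".
Assembled: [[monastery [desert [forest [citadel glass]]]] kiln].

[[monastery [desert [forest [citadel glass]]]] kiln]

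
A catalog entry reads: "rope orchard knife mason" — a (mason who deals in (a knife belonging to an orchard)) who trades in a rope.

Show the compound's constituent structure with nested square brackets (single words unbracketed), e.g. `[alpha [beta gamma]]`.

The outermost head in the paraphrase is "mason" (specifically "orchard knife mason"), modified by "rope".
"orchard knife mason" → head "mason", modifier "orchard knife".
"orchard knife" → head "knife", modifier "orchard".
Putting it together: [rope [[orchard knife] mason]].

[rope [[orchard knife] mason]]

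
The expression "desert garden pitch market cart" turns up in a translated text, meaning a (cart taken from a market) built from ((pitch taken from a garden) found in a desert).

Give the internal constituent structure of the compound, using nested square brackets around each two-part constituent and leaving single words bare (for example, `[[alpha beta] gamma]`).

[[desert [garden pitch]] [market cart]]

Overall it is a kind of cart (specifically "market cart"); the modifier is "desert garden pitch".
Inside "desert garden pitch": head "pitch" (specifically "garden pitch"), modifier "desert".
Inside "garden pitch": head "pitch", modifier "garden".
Inside "market cart": head "cart", modifier "market".
So the structure is [[desert [garden pitch]] [market cart]].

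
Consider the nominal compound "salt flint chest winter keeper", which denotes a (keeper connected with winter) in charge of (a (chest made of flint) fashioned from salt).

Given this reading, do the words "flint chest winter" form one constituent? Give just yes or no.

The top-level split is [salt flint chest] [winter keeper]; the full structure is [[salt [flint chest]] [winter keeper]].
"flint chest winter" straddles a constituent boundary, so it is not a single unit.

no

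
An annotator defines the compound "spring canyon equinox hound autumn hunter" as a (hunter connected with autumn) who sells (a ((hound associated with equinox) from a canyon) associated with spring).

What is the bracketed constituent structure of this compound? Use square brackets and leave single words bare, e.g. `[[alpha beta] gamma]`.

At the top level: head "hunter" (specifically "autumn hunter"); modifier "spring canyon equinox hound".
Within "spring canyon equinox hound", the head is "hound" (specifically "canyon equinox hound") and the modifier is "spring".
Within "canyon equinox hound", the head is "hound" (specifically "equinox hound") and the modifier is "canyon".
Within "equinox hound", the head is "hound" and the modifier is "equinox".
Within "autumn hunter", the head is "hunter" and the modifier is "autumn".
Assembled: [[spring [canyon [equinox hound]]] [autumn hunter]].

[[spring [canyon [equinox hound]]] [autumn hunter]]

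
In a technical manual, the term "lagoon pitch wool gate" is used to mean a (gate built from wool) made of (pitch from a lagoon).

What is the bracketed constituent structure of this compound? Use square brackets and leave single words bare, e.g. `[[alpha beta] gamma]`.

At the top level: head "gate" (specifically "wool gate"); modifier "lagoon pitch".
"lagoon pitch" → head "pitch", modifier "lagoon".
"wool gate" → head "gate", modifier "wool".
So the structure is [[lagoon pitch] [wool gate]].

[[lagoon pitch] [wool gate]]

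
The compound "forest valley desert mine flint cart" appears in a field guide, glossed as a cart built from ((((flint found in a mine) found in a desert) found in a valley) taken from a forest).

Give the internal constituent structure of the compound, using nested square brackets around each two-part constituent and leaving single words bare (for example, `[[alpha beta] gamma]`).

[[forest [valley [desert [mine flint]]]] cart]

Whole compound: head "cart", modifier "forest valley desert mine flint".
Inside "forest valley desert mine flint": head "flint" (specifically "valley desert mine flint"), modifier "forest".
Inside "valley desert mine flint": head "flint" (specifically "desert mine flint"), modifier "valley".
Inside "desert mine flint": head "flint" (specifically "mine flint"), modifier "desert".
Inside "mine flint": head "flint", modifier "mine".
So the structure is [[forest [valley [desert [mine flint]]]] cart].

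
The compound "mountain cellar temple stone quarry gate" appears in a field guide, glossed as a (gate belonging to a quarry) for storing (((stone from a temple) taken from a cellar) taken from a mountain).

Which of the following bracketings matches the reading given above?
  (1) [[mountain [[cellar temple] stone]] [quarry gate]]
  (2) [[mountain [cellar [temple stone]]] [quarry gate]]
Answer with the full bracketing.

[[mountain [cellar [temple stone]]] [quarry gate]]

The paraphrase's head is the "gate" part ("quarry gate"); its modifier is "mountain cellar temple stone".
That top-level split, carried through the inner groups, gives [[mountain [cellar [temple stone]]] [quarry gate]].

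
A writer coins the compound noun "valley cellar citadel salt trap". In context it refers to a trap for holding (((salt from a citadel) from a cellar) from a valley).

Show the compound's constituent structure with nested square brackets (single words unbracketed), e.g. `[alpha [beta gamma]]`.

[[valley [cellar [citadel salt]]] trap]

The outermost head in the paraphrase is "trap", modified by "valley cellar citadel salt".
"valley cellar citadel salt" → head "salt" (specifically "cellar citadel salt"), modifier "valley".
"cellar citadel salt" → head "salt" (specifically "citadel salt"), modifier "cellar".
"citadel salt" → head "salt", modifier "citadel".
So the structure is [[valley [cellar [citadel salt]]] trap].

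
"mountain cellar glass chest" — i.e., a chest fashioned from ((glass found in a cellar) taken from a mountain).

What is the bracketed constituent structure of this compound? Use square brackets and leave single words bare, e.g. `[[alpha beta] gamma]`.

[[mountain [cellar glass]] chest]

At the top level: head "chest"; modifier "mountain cellar glass".
Inside "mountain cellar glass": head "glass" (specifically "cellar glass"), modifier "mountain".
Inside "cellar glass": head "glass", modifier "cellar".
Putting it together: [[mountain [cellar glass]] chest].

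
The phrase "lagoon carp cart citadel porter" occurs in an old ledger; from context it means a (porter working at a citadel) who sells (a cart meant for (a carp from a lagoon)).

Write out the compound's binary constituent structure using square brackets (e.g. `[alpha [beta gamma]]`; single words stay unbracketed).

Whole compound: head "porter" (specifically "citadel porter"), modifier "lagoon carp cart".
"lagoon carp cart" → head "cart", modifier "lagoon carp".
"lagoon carp" → head "carp", modifier "lagoon".
"citadel porter" → head "porter", modifier "citadel".
Putting it together: [[[lagoon carp] cart] [citadel porter]].

[[[lagoon carp] cart] [citadel porter]]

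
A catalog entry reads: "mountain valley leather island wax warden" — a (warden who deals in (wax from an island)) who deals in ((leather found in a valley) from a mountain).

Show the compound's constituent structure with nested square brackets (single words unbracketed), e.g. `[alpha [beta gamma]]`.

[[mountain [valley leather]] [[island wax] warden]]

Whole compound: head "warden" (specifically "island wax warden"), modifier "mountain valley leather".
"mountain valley leather" → head "leather" (specifically "valley leather"), modifier "mountain".
"valley leather" → head "leather", modifier "valley".
"island wax warden" → head "warden", modifier "island wax".
"island wax" → head "wax", modifier "island".
Assembled: [[mountain [valley leather]] [[island wax] warden]].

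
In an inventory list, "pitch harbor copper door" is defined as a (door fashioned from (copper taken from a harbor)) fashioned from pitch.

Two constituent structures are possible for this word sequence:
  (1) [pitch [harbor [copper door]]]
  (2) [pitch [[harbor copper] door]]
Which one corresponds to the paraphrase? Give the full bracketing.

[pitch [[harbor copper] door]]

The paraphrase's head is the "door" part ("harbor copper door"); its modifier is "pitch".
That top-level split, carried through the inner groups, gives [pitch [[harbor copper] door]].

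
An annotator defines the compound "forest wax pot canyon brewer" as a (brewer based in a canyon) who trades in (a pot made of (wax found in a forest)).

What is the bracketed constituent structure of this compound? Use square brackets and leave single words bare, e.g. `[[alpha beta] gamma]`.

[[[forest wax] pot] [canyon brewer]]

Overall it is a kind of brewer (specifically "canyon brewer"); the modifier is "forest wax pot".
"forest wax pot" → head "pot", modifier "forest wax".
"forest wax" → head "wax", modifier "forest".
"canyon brewer" → head "brewer", modifier "canyon".
Putting it together: [[[forest wax] pot] [canyon brewer]].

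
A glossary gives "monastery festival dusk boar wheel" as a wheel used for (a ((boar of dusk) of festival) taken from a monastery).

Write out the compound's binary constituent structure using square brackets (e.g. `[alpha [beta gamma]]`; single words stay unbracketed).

[[monastery [festival [dusk boar]]] wheel]

Whole compound: head "wheel", modifier "monastery festival dusk boar".
"monastery festival dusk boar" → head "boar" (specifically "festival dusk boar"), modifier "monastery".
"festival dusk boar" → head "boar" (specifically "dusk boar"), modifier "festival".
"dusk boar" → head "boar", modifier "dusk".
Assembled: [[monastery [festival [dusk boar]]] wheel].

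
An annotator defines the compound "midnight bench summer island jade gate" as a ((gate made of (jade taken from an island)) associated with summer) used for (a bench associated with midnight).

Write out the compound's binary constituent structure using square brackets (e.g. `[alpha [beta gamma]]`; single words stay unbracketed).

The outermost head in the paraphrase is "gate" (specifically "summer island jade gate"), modified by "midnight bench".
Within "midnight bench", the head is "bench" and the modifier is "midnight".
Within "summer island jade gate", the head is "gate" (specifically "island jade gate") and the modifier is "summer".
Within "island jade gate", the head is "gate" and the modifier is "island jade".
Within "island jade", the head is "jade" and the modifier is "island".
Assembled: [[midnight bench] [summer [[island jade] gate]]].

[[midnight bench] [summer [[island jade] gate]]]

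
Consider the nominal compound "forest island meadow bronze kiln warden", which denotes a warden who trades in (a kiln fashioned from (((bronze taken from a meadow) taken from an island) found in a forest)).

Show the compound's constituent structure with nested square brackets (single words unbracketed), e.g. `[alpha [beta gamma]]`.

[[[forest [island [meadow bronze]]] kiln] warden]

The outermost head in the paraphrase is "warden", modified by "forest island meadow bronze kiln".
Within "forest island meadow bronze kiln", the head is "kiln" and the modifier is "forest island meadow bronze".
Within "forest island meadow bronze", the head is "bronze" (specifically "island meadow bronze") and the modifier is "forest".
Within "island meadow bronze", the head is "bronze" (specifically "meadow bronze") and the modifier is "island".
Within "meadow bronze", the head is "bronze" and the modifier is "meadow".
Assembled: [[[forest [island [meadow bronze]]] kiln] warden].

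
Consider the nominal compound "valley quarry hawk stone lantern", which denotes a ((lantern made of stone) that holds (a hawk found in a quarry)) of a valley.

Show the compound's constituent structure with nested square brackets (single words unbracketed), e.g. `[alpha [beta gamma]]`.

Overall it is a kind of lantern (specifically "quarry hawk stone lantern"); the modifier is "valley".
Within "quarry hawk stone lantern", the head is "lantern" (specifically "stone lantern") and the modifier is "quarry hawk".
Within "quarry hawk", the head is "hawk" and the modifier is "quarry".
Within "stone lantern", the head is "lantern" and the modifier is "stone".
Assembled: [valley [[quarry hawk] [stone lantern]]].

[valley [[quarry hawk] [stone lantern]]]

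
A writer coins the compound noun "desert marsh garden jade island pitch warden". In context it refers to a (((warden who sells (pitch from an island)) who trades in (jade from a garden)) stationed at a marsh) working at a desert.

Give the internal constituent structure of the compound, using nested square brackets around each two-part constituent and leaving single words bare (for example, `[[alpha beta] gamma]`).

[desert [marsh [[garden jade] [[island pitch] warden]]]]

The outermost head in the paraphrase is "warden" (specifically "marsh garden jade island pitch warden"), modified by "desert".
Within "marsh garden jade island pitch warden", the head is "warden" (specifically "garden jade island pitch warden") and the modifier is "marsh".
Within "garden jade island pitch warden", the head is "warden" (specifically "island pitch warden") and the modifier is "garden jade".
Within "garden jade", the head is "jade" and the modifier is "garden".
Within "island pitch warden", the head is "warden" and the modifier is "island pitch".
Within "island pitch", the head is "pitch" and the modifier is "island".
So the structure is [desert [marsh [[garden jade] [[island pitch] warden]]]].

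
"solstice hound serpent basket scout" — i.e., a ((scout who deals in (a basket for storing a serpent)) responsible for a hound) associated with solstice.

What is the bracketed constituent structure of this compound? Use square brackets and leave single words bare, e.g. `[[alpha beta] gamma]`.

[solstice [hound [[serpent basket] scout]]]

At the top level: head "scout" (specifically "hound serpent basket scout"); modifier "solstice".
"hound serpent basket scout" → head "scout" (specifically "serpent basket scout"), modifier "hound".
"serpent basket scout" → head "scout", modifier "serpent basket".
"serpent basket" → head "basket", modifier "serpent".
So the structure is [solstice [hound [[serpent basket] scout]]].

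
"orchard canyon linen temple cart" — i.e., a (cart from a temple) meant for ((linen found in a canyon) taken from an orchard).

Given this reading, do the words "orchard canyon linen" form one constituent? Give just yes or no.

yes

The paraphrase groups the words so that "orchard canyon linen" is one unit: it corresponds to a single parenthesized sub-phrase.
The full structure is [[orchard [canyon linen]] [temple cart]], in which [orchard canyon linen] is a constituent.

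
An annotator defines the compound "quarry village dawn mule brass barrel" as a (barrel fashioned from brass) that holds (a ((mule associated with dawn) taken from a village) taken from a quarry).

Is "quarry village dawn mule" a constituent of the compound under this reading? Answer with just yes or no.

The paraphrase groups the words so that "quarry village dawn mule" is one unit: it corresponds to a single parenthesized sub-phrase.
The full structure is [[quarry [village [dawn mule]]] [brass barrel]], in which [quarry village dawn mule] is a constituent.

yes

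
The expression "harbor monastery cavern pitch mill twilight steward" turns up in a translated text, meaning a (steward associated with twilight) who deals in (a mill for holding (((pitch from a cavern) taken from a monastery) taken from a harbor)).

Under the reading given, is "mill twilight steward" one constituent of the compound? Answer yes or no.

The top-level split is [harbor monastery cavern pitch mill] [twilight steward]; the full structure is [[[harbor [monastery [cavern pitch]]] mill] [twilight steward]].
"mill twilight steward" straddles a constituent boundary, so it is not a single unit.

no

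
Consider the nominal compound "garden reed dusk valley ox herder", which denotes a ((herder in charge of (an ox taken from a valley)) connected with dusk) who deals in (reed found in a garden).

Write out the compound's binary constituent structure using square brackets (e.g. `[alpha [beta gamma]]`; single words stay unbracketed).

[[garden reed] [dusk [[valley ox] herder]]]

Overall it is a kind of herder (specifically "dusk valley ox herder"); the modifier is "garden reed".
Within "garden reed", the head is "reed" and the modifier is "garden".
Within "dusk valley ox herder", the head is "herder" (specifically "valley ox herder") and the modifier is "dusk".
Within "valley ox herder", the head is "herder" and the modifier is "valley ox".
Within "valley ox", the head is "ox" and the modifier is "valley".
So the structure is [[garden reed] [dusk [[valley ox] herder]]].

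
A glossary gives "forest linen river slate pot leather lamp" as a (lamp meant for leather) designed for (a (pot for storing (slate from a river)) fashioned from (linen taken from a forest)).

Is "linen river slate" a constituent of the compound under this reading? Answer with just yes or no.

The top-level split is [forest linen river slate pot] [leather lamp]; the full structure is [[[forest linen] [[river slate] pot]] [leather lamp]].
"linen river slate" straddles a constituent boundary, so it is not a single unit.

no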